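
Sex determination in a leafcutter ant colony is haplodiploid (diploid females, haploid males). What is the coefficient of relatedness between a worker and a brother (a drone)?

0.25

Her haploid brother carries none of their father's genes and a random half of their mother's genome; that half matches the maternal half of her own genome with probability 1/2: r = 1/2 · 1/2 = 1/4.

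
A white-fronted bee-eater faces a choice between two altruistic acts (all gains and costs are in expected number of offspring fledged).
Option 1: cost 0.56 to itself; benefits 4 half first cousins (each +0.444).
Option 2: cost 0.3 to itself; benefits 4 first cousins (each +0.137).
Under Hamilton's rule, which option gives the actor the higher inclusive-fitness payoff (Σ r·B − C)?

Option 1: r to a half first cousin = 0.0625.
Option 1: Σ r·B − C = (4·0.0625·0.444) − 0.56 = -0.449.
Option 2: r to a first cousin = 0.125.
Option 2: Σ r·B − C = (4·0.125·0.137) − 0.3 = -0.2315.
Option 2 has the higher net inclusive-fitness payoff.

Option 2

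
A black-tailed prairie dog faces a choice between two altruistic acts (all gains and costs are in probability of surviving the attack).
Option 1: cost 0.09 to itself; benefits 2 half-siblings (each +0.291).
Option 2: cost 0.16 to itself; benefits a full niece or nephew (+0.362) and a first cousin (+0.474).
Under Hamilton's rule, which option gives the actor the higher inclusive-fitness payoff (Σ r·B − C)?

Option 1: r to a half-sibling = 0.25.
Option 1: Σ r·B − C = (2·0.25·0.291) − 0.09 = 0.0555.
Option 2: r to a full niece or nephew = 0.25.
Option 2: r to a first cousin = 0.125.
Option 2: Σ r·B − C = (1·0.25·0.362 + 1·0.125·0.474) − 0.16 = -0.01025.
Option 1 has the higher net inclusive-fitness payoff.

Option 1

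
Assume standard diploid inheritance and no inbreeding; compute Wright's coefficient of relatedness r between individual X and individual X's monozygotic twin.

1

Each parent–offspring link contributes a factor of 1/2, and independent paths through distinct common ancestors add.
Monozygotic twins share every allele identical by descent: r = 1.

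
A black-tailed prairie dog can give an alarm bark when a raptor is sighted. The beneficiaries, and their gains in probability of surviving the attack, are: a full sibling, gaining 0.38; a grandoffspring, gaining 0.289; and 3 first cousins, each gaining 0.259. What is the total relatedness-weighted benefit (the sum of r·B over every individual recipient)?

0.359375

r to a full sibling = 1/2 (full sibs share both parents — two paths of length 2: r = 2·(1/2)^2 = 1/2).
r to a grandoffspring = 0.25 (two parent–offspring links: r = (1/2)^2 = 1/4).
r to a first cousin = 0.125 (first cousins share one grandparent pair — two paths of length 4: r = 2·(1/2)^4 = 1/8).
Summing one r·B term per recipient: 1·0.5·0.38 + 1·0.25·0.289 + 3·0.125·0.259 = 0.359375.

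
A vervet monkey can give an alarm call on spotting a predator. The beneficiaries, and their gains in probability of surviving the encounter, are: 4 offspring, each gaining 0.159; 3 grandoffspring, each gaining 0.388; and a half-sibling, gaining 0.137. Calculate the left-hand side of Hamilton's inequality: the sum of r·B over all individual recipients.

r to an offspring = 1/2 (one parent–offspring link: r = (1/2)^1 = 1/2).
r to a grandoffspring = 1/4 (two parent–offspring links: r = (1/2)^2 = 1/4).
r to a half-sibling = 1/4 (half-sibs share one parent — one path of length 2: r = (1/2)^2 = 1/4).
Summing one r·B term per recipient: 4·0.5·0.159 + 3·0.25·0.388 + 1·0.25·0.137 = 0.64325.

0.64325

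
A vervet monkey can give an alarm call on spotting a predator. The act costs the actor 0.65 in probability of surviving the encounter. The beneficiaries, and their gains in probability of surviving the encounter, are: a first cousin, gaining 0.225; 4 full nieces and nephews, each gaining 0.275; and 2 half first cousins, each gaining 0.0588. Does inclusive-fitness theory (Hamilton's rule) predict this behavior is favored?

No

Hamilton's rule: the trait is favored when the sum of r·B over every recipient exceeds the actor's cost C.
r to a first cousin = 1/8 (first cousins share one grandparent pair — two paths of length 4: r = 2·(1/2)^4 = 1/8).
r to a full niece or nephew = 1/4 (full aunt/uncle↔niece/nephew: two paths of length 3 through the shared grandparent pair: r = 2·(1/2)^3 = 1/4).
r to a half first cousin = 1/16 (half first cousins share one grandparent — one path of length 4: r = (1/2)^4 = 1/16).
Summing one r·B term per recipient: 1·0.125·0.225 + 4·0.25·0.275 + 2·0.0625·0.0588 = 0.310475.
0.310475 < 0.65: the indirect benefit is less than the cost.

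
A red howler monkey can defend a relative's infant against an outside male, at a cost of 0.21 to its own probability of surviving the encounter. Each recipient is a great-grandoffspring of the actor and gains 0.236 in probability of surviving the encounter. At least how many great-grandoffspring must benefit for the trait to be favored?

r to a great-grandoffspring = 1/8 (three parent–offspring links: r = (1/2)^3 = 1/8).
Hamilton's rule: n·r·B > C  ⇒  n > C/(r·B) = 0.21/(0.125·0.236) = 7.119.
The smallest integer exceeding 7.119 is 8.

8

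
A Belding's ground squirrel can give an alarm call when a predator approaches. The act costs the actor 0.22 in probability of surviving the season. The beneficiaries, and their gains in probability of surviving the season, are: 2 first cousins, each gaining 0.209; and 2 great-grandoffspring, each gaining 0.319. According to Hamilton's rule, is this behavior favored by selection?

Hamilton's rule: the trait is favored when the sum of r·B over every recipient exceeds the actor's cost C.
r to a first cousin = 1/8 (first cousins share one grandparent pair — two paths of length 4: r = 2·(1/2)^4 = 1/8).
r to a great-grandoffspring = 1/8 (three parent–offspring links: r = (1/2)^3 = 1/8).
Summing one r·B term per recipient: 2·0.125·0.209 + 2·0.125·0.319 = 0.132.
0.132 < 0.22: the indirect benefit is less than the cost.

No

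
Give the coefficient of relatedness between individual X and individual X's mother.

Each parent–offspring link contributes a factor of 1/2, and independent paths through distinct common ancestors add.
One parent–offspring link: r = (1/2)^1 = 1/2.

0.5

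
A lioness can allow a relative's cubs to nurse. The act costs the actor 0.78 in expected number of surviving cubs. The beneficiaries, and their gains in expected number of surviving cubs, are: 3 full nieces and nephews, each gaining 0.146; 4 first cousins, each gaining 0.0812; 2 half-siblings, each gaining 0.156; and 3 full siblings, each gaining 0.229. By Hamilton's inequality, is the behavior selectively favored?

No

Hamilton's rule: the trait is favored when the sum of r·B over every recipient exceeds the actor's cost C.
r to a full niece or nephew = 1/4 (full aunt/uncle↔niece/nephew: two paths of length 3 through the shared grandparent pair: r = 2·(1/2)^3 = 1/4).
r to a first cousin = 0.125 (first cousins share one grandparent pair — two paths of length 4: r = 2·(1/2)^4 = 1/8).
r to a half-sibling = 0.25 (half-sibs share one parent — one path of length 2: r = (1/2)^2 = 1/4).
r to a full sibling = 0.5 (full sibs share both parents — two paths of length 2: r = 2·(1/2)^2 = 1/2).
Summing one r·B term per recipient: 3·0.25·0.146 + 4·0.125·0.0812 + 2·0.25·0.156 + 3·0.5·0.229 = 0.5716.
0.5716 < 0.78: the indirect benefit is less than the cost.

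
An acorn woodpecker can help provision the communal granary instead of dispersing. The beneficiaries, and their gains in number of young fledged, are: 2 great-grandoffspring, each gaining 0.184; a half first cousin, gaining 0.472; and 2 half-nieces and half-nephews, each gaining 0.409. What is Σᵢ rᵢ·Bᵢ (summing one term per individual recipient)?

r to a great-grandoffspring = 1/8 (three parent–offspring links: r = (1/2)^3 = 1/8).
r to a half first cousin = 1/16 (half first cousins share one grandparent — one path of length 4: r = (1/2)^4 = 1/16).
r to a half-niece or half-nephew = 1/8 (half-aunt/uncle↔niece/nephew: one path of length 3: r = (1/2)^3 = 1/8).
Summing one r·B term per recipient: 2·0.125·0.184 + 1·0.0625·0.472 + 2·0.125·0.409 = 0.17775.

0.17775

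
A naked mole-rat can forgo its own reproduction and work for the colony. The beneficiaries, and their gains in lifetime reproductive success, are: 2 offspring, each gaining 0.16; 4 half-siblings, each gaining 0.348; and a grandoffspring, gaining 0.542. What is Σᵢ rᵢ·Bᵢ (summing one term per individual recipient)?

r to an offspring = 1/2 (one parent–offspring link: r = (1/2)^1 = 1/2).
r to a half-sibling = 1/4 (half-sibs share one parent — one path of length 2: r = (1/2)^2 = 1/4).
r to a grandoffspring = 0.25 (two parent–offspring links: r = (1/2)^2 = 1/4).
Summing one r·B term per recipient: 2·0.5·0.16 + 4·0.25·0.348 + 1·0.25·0.542 = 0.6435.

0.6435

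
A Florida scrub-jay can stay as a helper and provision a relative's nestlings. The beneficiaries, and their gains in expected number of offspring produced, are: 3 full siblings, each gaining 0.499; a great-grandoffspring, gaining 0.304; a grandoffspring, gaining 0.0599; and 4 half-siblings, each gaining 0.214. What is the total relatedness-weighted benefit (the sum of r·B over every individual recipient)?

1.015475

r to a full sibling = 1/2 (full sibs share both parents — two paths of length 2: r = 2·(1/2)^2 = 1/2).
r to a great-grandoffspring = 1/8 (three parent–offspring links: r = (1/2)^3 = 1/8).
r to a grandoffspring = 1/4 (two parent–offspring links: r = (1/2)^2 = 1/4).
r to a half-sibling = 1/4 (half-sibs share one parent — one path of length 2: r = (1/2)^2 = 1/4).
Summing one r·B term per recipient: 3·0.5·0.499 + 1·0.125·0.304 + 1·0.25·0.0599 + 4·0.25·0.214 = 1.015475.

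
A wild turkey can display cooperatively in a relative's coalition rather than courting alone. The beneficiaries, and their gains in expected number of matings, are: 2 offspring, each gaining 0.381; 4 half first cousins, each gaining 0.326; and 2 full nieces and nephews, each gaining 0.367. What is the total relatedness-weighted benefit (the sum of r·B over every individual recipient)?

0.646

r to an offspring = 1/2 (one parent–offspring link: r = (1/2)^1 = 1/2).
r to a half first cousin = 0.0625 (half first cousins share one grandparent — one path of length 4: r = (1/2)^4 = 1/16).
r to a full niece or nephew = 0.25 (full aunt/uncle↔niece/nephew: two paths of length 3 through the shared grandparent pair: r = 2·(1/2)^3 = 1/4).
Summing one r·B term per recipient: 2·0.5·0.381 + 4·0.0625·0.326 + 2·0.25·0.367 = 0.646.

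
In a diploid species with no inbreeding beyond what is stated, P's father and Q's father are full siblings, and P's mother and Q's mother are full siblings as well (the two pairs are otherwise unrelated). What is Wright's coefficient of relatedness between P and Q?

Wright's path rule: contributions from independent ancestry routes add.
P and Q are related in two ways: first cousins through their fathers (r = 1/8) and first cousins through their mothers (r = 1/8) — i.e. double first cousins.
r = 1/8 + 1/8 = 1/4 = 0.25.

0.25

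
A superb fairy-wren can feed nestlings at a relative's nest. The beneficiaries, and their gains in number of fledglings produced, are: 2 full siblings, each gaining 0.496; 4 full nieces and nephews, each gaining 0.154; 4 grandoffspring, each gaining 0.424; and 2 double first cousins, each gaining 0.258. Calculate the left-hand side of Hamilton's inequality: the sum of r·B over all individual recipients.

r to a full sibling = 0.5 (full sibs share both parents — two paths of length 2: r = 2·(1/2)^2 = 1/2).
r to a full niece or nephew = 0.25 (full aunt/uncle↔niece/nephew: two paths of length 3 through the shared grandparent pair: r = 2·(1/2)^3 = 1/4).
r to a grandoffspring = 0.25 (two parent–offspring links: r = (1/2)^2 = 1/4).
r to a double first cousin = 0.25 (double first cousins share both grandparent pairs — four paths of length 4: r = 4·(1/2)^4 = 1/4).
Summing one r·B term per recipient: 2·0.5·0.496 + 4·0.25·0.154 + 4·0.25·0.424 + 2·0.25·0.258 = 1.203.

1.203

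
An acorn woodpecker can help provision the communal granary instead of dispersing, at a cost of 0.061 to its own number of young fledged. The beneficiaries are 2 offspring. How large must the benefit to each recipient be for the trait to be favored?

r to an offspring = 1/2 (one parent–offspring link: r = (1/2)^1 = 1/2).
Hamilton's rule with n recipients of equal r: n·r·B > C, so B > C/(n·r) = 0.061/(2·0.5) = 0.061.

0.061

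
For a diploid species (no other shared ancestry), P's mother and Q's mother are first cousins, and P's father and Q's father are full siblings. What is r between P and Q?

Wright's path rule: contributions from independent ancestry routes add.
P and Q are related in two ways: second cousins through their mothers (r = 1/32) and first cousins through their fathers (r = 1/8).
r = 1/32 + 1/8 = 0.15625.

0.15625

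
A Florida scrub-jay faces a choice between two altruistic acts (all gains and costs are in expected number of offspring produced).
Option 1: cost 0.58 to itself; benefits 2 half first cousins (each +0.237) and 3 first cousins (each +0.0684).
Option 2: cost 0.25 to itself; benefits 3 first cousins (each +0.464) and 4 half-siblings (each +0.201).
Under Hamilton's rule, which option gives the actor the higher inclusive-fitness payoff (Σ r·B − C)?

Option 1: r to a half first cousin = 0.0625.
Option 1: r to a first cousin = 0.125.
Option 1: Σ r·B − C = (2·0.0625·0.237 + 3·0.125·0.0684) − 0.58 = -0.524725.
Option 2: r to a first cousin = 0.125.
Option 2: r to a half-sibling = 0.25.
Option 2: Σ r·B − C = (3·0.125·0.464 + 4·0.25·0.201) − 0.25 = 0.125.
Option 2 has the higher net inclusive-fitness payoff.

Option 2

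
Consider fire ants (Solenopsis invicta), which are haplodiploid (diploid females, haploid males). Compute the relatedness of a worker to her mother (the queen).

One meiotic link between diploid queen and diploid daughter: r = 1/2.

0.5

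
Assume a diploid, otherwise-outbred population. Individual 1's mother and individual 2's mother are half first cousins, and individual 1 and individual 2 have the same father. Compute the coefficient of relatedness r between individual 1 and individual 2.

Relatedness sums over independent paths through distinct common ancestors.
Individual 1 and individual 2 are related in two ways: half second cousins through their mothers (r = 1/64) and half-sibs through their shared father (r = 1/4).
r = 1/64 + 1/4 = 17/64 = 0.265625.

0.265625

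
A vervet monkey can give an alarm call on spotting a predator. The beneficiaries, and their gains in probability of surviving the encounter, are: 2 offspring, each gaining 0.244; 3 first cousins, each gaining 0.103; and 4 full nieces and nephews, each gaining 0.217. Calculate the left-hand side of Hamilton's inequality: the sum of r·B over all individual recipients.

r to an offspring = 0.5 (one parent–offspring link: r = (1/2)^1 = 1/2).
r to a first cousin = 0.125 (first cousins share one grandparent pair — two paths of length 4: r = 2·(1/2)^4 = 1/8).
r to a full niece or nephew = 0.25 (full aunt/uncle↔niece/nephew: two paths of length 3 through the shared grandparent pair: r = 2·(1/2)^3 = 1/4).
Summing one r·B term per recipient: 2·0.5·0.244 + 3·0.125·0.103 + 4·0.25·0.217 = 0.499625.

0.499625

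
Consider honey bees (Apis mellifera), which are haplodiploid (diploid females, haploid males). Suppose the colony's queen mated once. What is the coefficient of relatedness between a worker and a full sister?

Haplodiploid full sisters inherit their father's entire haploid genome identically (contributing 1/2) and on average half of their mother's contribution (1/2 · 1/2 = 1/4); r = 1/2 + 1/4 = 3/4.

0.75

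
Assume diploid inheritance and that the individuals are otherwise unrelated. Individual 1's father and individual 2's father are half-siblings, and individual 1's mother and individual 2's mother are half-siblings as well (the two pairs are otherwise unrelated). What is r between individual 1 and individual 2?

0.125

Wright's path rule: contributions from independent ancestry routes add.
Individual 1 and individual 2 are related in two ways: half first cousins through their fathers (r = 1/16) and half first cousins through their mothers (r = 1/16).
r = 1/16 + 1/16 = 0.125.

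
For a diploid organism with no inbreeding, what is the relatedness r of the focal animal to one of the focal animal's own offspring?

0.5

Each parent–offspring link contributes a factor of 1/2, and independent paths through distinct common ancestors add.
One parent–offspring link: r = (1/2)^1 = 1/2.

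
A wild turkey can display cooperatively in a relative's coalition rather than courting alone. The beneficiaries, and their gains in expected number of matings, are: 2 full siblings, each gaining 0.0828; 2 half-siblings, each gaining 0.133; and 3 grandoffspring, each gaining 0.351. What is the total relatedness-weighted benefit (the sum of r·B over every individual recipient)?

0.41255

r to a full sibling = 1/2 (full sibs share both parents — two paths of length 2: r = 2·(1/2)^2 = 1/2).
r to a half-sibling = 0.25 (half-sibs share one parent — one path of length 2: r = (1/2)^2 = 1/4).
r to a grandoffspring = 0.25 (two parent–offspring links: r = (1/2)^2 = 1/4).
Summing one r·B term per recipient: 2·0.5·0.0828 + 2·0.25·0.133 + 3·0.25·0.351 = 0.41255.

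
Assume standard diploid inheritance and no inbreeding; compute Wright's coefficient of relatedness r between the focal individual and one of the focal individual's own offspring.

0.5

Each parent–offspring link contributes a factor of 1/2, and independent paths through distinct common ancestors add.
One parent–offspring link: r = (1/2)^1 = 1/2.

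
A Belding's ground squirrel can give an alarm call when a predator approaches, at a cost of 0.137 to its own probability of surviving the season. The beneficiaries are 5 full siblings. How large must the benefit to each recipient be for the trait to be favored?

0.0548

r to a full sibling = 0.5 (full sibs share both parents — two paths of length 2: r = 2·(1/2)^2 = 1/2).
Hamilton's rule with n recipients of equal r: n·r·B > C, so B > C/(n·r) = 0.137/(5·0.5) = 0.0548.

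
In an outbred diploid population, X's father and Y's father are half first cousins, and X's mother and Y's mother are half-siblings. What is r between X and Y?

0.078125

Wright's path rule: contributions from independent ancestry routes add.
X and Y are related in two ways: half second cousins through their fathers (r = 1/64) and half first cousins through their mothers (r = 1/16).
r = 1/64 + 1/16 = 0.078125.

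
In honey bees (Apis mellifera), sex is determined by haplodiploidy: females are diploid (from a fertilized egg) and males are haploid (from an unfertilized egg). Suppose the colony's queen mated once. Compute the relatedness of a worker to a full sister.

Haplodiploid full sisters inherit their father's entire haploid genome identically (contributing 1/2) and on average half of their mother's contribution (1/2 · 1/2 = 1/4); r = 1/2 + 1/4 = 3/4.

0.75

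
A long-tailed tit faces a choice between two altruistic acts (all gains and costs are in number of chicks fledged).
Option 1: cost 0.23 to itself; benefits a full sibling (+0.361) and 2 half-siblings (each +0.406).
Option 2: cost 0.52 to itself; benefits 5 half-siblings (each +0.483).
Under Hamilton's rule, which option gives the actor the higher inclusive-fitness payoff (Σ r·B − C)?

Option 1

Option 1: r to a full sibling = 0.5.
Option 1: r to a half-sibling = 0.25.
Option 1: Σ r·B − C = (1·0.5·0.361 + 2·0.25·0.406) − 0.23 = 0.1535.
Option 2: r to a half-sibling = 0.25.
Option 2: Σ r·B − C = (5·0.25·0.483) − 0.52 = 0.08375.
Option 1 has the higher net inclusive-fitness payoff.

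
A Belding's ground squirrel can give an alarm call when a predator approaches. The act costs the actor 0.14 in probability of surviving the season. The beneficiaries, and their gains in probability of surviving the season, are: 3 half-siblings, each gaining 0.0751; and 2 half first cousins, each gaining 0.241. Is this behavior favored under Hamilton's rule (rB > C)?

Hamilton's rule: the trait is favored when the sum of r·B over every recipient exceeds the actor's cost C.
r to a half-sibling = 0.25 (half-sibs share one parent — one path of length 2: r = (1/2)^2 = 1/4).
r to a half first cousin = 0.0625 (half first cousins share one grandparent — one path of length 4: r = (1/2)^4 = 1/16).
Summing one r·B term per recipient: 3·0.25·0.0751 + 2·0.0625·0.241 = 0.08645.
0.08645 < 0.14: the indirect benefit is less than the cost.

No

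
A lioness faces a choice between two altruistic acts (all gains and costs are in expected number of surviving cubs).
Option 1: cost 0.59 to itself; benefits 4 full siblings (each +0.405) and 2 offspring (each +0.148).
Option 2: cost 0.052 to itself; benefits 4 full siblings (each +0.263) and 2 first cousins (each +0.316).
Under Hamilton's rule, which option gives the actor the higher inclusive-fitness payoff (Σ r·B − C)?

Option 2

Option 1: r to a full sibling = 0.5.
Option 1: r to an offspring = 0.5.
Option 1: Σ r·B − C = (4·0.5·0.405 + 2·0.5·0.148) − 0.59 = 0.368.
Option 2: r to a full sibling = 0.5.
Option 2: r to a first cousin = 0.125.
Option 2: Σ r·B − C = (4·0.5·0.263 + 2·0.125·0.316) − 0.052 = 0.553.
Option 2 has the higher net inclusive-fitness payoff.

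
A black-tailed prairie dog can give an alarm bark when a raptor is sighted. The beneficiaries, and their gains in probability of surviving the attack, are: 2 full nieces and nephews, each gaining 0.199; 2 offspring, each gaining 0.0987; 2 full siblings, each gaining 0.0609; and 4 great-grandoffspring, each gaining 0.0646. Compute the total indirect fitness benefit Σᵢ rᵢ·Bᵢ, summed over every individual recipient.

0.2914

r to a full niece or nephew = 0.25 (full aunt/uncle↔niece/nephew: two paths of length 3 through the shared grandparent pair: r = 2·(1/2)^3 = 1/4).
r to an offspring = 1/2 (one parent–offspring link: r = (1/2)^1 = 1/2).
r to a full sibling = 0.5 (full sibs share both parents — two paths of length 2: r = 2·(1/2)^2 = 1/2).
r to a great-grandoffspring = 1/8 (three parent–offspring links: r = (1/2)^3 = 1/8).
Summing one r·B term per recipient: 2·0.25·0.199 + 2·0.5·0.0987 + 2·0.5·0.0609 + 4·0.125·0.0646 = 0.2914.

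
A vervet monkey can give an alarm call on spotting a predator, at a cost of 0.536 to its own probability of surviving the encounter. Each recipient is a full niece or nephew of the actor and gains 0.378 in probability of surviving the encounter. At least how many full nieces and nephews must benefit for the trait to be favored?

r to a full niece or nephew = 0.25 (full aunt/uncle↔niece/nephew: two paths of length 3 through the shared grandparent pair: r = 2·(1/2)^3 = 1/4).
Hamilton's rule: n·r·B > C  ⇒  n > C/(r·B) = 0.536/(0.25·0.378) = 5.672.
The smallest integer exceeding 5.672 is 6.

6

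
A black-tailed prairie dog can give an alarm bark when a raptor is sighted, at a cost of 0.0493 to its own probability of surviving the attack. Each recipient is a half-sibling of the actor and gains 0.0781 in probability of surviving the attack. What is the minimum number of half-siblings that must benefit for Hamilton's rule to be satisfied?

r to a half-sibling = 1/4 (half-sibs share one parent — one path of length 2: r = (1/2)^2 = 1/4).
Hamilton's rule: n·r·B > C  ⇒  n > C/(r·B) = 0.0493/(0.25·0.0781) = 2.525.
The smallest integer exceeding 2.525 is 3.

3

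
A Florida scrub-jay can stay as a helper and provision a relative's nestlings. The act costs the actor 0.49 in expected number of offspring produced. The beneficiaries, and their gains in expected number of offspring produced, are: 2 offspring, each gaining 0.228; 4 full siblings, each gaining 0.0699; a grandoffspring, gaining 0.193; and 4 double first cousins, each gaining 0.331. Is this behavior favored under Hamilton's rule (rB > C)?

Hamilton's rule: the trait is favored when the sum of r·B over every recipient exceeds the actor's cost C.
r to an offspring = 1/2 (one parent–offspring link: r = (1/2)^1 = 1/2).
r to a full sibling = 0.5 (full sibs share both parents — two paths of length 2: r = 2·(1/2)^2 = 1/2).
r to a grandoffspring = 1/4 (two parent–offspring links: r = (1/2)^2 = 1/4).
r to a double first cousin = 0.25 (double first cousins share both grandparent pairs — four paths of length 4: r = 4·(1/2)^4 = 1/4).
Summing one r·B term per recipient: 2·0.5·0.228 + 4·0.5·0.0699 + 1·0.25·0.193 + 4·0.25·0.331 = 0.74705.
0.74705 > 0.49: the indirect benefit exceeds the cost.

Yes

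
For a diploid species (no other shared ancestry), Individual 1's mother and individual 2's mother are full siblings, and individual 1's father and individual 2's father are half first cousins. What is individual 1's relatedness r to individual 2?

0.140625

Independent pedigree routes through distinct common ancestors add.
Individual 1 and individual 2 are related in two ways: first cousins through their mothers (r = 1/8) and half second cousins through their fathers (r = 1/64).
r = 1/8 + 1/64 = 0.140625.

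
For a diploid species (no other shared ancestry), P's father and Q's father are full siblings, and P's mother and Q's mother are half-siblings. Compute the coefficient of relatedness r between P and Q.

Independent pedigree routes through distinct common ancestors add.
P and Q are related in two ways: first cousins through their fathers (r = 1/8) and half first cousins through their mothers (r = 1/16).
r = 1/8 + 1/16 = 0.1875.

0.1875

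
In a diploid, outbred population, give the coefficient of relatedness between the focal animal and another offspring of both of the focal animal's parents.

Each parent–offspring link contributes a factor of 1/2, and independent paths through distinct common ancestors add.
Full sibs share both parents — two paths of length 2: r = 2·(1/2)^2 = 1/2.

0.5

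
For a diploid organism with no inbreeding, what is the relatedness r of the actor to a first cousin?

0.125

Each parent–offspring link contributes a factor of 1/2, and independent paths through distinct common ancestors add.
First cousins share one grandparent pair — two paths of length 4: r = 2·(1/2)^4 = 1/8.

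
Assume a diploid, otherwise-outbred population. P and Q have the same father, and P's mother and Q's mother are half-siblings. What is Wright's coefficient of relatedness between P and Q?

Wright's path rule: contributions from independent ancestry routes add.
P and Q are related in two ways: half-sibs through their shared father (r = 1/4) and half first cousins through their mothers (r = 1/16).
r = 1/4 + 1/16 = 5/16 = 0.3125.

0.3125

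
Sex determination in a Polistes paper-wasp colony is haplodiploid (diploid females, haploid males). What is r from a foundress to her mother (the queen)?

One meiotic link between diploid queen and diploid daughter: r = 1/2.

0.5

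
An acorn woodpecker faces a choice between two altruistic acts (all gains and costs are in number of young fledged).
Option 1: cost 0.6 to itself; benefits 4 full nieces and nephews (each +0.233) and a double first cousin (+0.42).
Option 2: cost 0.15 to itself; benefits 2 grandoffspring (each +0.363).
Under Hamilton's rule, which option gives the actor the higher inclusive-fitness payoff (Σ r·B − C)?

Option 1: r to a full niece or nephew = 0.25.
Option 1: r to a double first cousin = 0.25.
Option 1: Σ r·B − C = (4·0.25·0.233 + 1·0.25·0.42) − 0.6 = -0.262.
Option 2: r to a grandoffspring = 0.25.
Option 2: Σ r·B − C = (2·0.25·0.363) − 0.15 = 0.0315.
Option 2 has the higher net inclusive-fitness payoff.

Option 2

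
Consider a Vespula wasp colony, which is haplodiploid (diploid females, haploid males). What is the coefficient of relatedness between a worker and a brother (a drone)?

0.25

Her haploid brother carries none of their father's genes and a random half of their mother's genome; that half matches the maternal half of her own genome with probability 1/2: r = 1/2 · 1/2 = 1/4.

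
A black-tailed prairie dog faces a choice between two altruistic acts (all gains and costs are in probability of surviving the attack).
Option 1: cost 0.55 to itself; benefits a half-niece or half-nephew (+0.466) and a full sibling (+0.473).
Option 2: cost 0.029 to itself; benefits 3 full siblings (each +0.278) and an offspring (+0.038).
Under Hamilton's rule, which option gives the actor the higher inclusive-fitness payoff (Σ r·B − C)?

Option 2

Option 1: r to a half-niece or half-nephew = 0.125.
Option 1: r to a full sibling = 0.5.
Option 1: Σ r·B − C = (1·0.125·0.466 + 1·0.5·0.473) − 0.55 = -0.25525.
Option 2: r to a full sibling = 0.5.
Option 2: r to an offspring = 0.5.
Option 2: Σ r·B − C = (3·0.5·0.278 + 1·0.5·0.038) − 0.029 = 0.407.
Option 2 has the higher net inclusive-fitness payoff.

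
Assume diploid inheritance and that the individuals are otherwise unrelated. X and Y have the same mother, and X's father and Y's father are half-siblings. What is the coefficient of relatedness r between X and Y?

Relatedness sums over independent paths through distinct common ancestors.
X and Y are related in two ways: half-sibs through their shared mother (r = 1/4) and half first cousins through their fathers (r = 1/16).
r = 1/4 + 1/16 = 0.3125.

0.3125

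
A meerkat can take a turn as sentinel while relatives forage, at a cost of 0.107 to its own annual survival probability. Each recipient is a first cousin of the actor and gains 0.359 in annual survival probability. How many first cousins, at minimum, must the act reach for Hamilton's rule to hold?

3

r to a first cousin = 1/8 (first cousins share one grandparent pair — two paths of length 4: r = 2·(1/2)^4 = 1/8).
Hamilton's rule: n·r·B > C  ⇒  n > C/(r·B) = 0.107/(0.125·0.359) = 2.384.
The smallest integer exceeding 2.384 is 3.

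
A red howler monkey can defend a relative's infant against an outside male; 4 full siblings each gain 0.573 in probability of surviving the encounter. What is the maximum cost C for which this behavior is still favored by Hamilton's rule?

r to a full sibling = 0.5 (full sibs share both parents — two paths of length 2: r = 2·(1/2)^2 = 1/2).
Hamilton's rule: n·r·B > C, so the trait is favored while C < n·r·B = 4·0.5·0.573 = 1.146.

1.146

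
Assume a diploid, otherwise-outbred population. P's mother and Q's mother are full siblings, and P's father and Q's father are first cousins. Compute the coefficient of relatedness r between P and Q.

Wright's path rule: contributions from independent ancestry routes add.
P and Q are related in two ways: first cousins through their mothers (r = 1/8) and second cousins through their fathers (r = 1/32).
r = 1/8 + 1/32 = 0.15625.

0.15625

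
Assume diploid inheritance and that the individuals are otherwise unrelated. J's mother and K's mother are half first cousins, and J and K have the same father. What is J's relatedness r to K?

0.265625

Wright's path rule: contributions from independent ancestry routes add.
J and K are related in two ways: half second cousins through their mothers (r = 1/64) and half-sibs through their shared father (r = 1/4).
r = 1/64 + 1/4 = 0.265625.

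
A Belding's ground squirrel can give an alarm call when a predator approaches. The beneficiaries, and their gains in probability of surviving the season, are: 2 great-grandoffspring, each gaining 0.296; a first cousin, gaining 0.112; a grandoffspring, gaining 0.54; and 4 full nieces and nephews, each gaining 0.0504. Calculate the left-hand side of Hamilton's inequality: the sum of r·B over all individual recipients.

0.2734

r to a great-grandoffspring = 0.125 (three parent–offspring links: r = (1/2)^3 = 1/8).
r to a first cousin = 0.125 (first cousins share one grandparent pair — two paths of length 4: r = 2·(1/2)^4 = 1/8).
r to a grandoffspring = 0.25 (two parent–offspring links: r = (1/2)^2 = 1/4).
r to a full niece or nephew = 0.25 (full aunt/uncle↔niece/nephew: two paths of length 3 through the shared grandparent pair: r = 2·(1/2)^3 = 1/4).
Summing one r·B term per recipient: 2·0.125·0.296 + 1·0.125·0.112 + 1·0.25·0.54 + 4·0.25·0.0504 = 0.2734.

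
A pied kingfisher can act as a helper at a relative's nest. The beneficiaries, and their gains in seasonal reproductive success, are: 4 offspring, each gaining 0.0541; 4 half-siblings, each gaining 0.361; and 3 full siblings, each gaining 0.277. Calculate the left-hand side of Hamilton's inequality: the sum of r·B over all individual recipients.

0.8847

r to an offspring = 1/2 (one parent–offspring link: r = (1/2)^1 = 1/2).
r to a half-sibling = 0.25 (half-sibs share one parent — one path of length 2: r = (1/2)^2 = 1/4).
r to a full sibling = 1/2 (full sibs share both parents — two paths of length 2: r = 2·(1/2)^2 = 1/2).
Summing one r·B term per recipient: 4·0.5·0.0541 + 4·0.25·0.361 + 3·0.5·0.277 = 0.8847.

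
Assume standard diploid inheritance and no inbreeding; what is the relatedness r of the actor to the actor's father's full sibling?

Each parent–offspring link contributes a factor of 1/2, and independent paths through distinct common ancestors add.
Full aunt/uncle↔niece/nephew: two paths of length 3 through the shared grandparent pair: r = 2·(1/2)^3 = 1/4.

0.25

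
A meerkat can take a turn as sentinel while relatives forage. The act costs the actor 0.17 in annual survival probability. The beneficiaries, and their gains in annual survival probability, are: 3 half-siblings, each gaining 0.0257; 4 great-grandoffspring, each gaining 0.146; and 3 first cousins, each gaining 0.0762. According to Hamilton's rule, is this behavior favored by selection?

Hamilton's rule: the trait is favored when the sum of r·B over every recipient exceeds the actor's cost C.
r to a half-sibling = 0.25 (half-sibs share one parent — one path of length 2: r = (1/2)^2 = 1/4).
r to a great-grandoffspring = 1/8 (three parent–offspring links: r = (1/2)^3 = 1/8).
r to a first cousin = 1/8 (first cousins share one grandparent pair — two paths of length 4: r = 2·(1/2)^4 = 1/8).
Summing one r·B term per recipient: 3·0.25·0.0257 + 4·0.125·0.146 + 3·0.125·0.0762 = 0.12085.
0.12085 < 0.17: the indirect benefit is less than the cost.

No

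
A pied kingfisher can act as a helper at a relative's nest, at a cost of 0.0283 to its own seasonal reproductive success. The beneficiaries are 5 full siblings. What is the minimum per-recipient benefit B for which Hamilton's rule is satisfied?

0.0113

r to a full sibling = 0.5 (full sibs share both parents — two paths of length 2: r = 2·(1/2)^2 = 1/2).
Hamilton's rule with n recipients of equal r: n·r·B > C, so B > C/(n·r) = 0.0283/(5·0.5) = 0.0113.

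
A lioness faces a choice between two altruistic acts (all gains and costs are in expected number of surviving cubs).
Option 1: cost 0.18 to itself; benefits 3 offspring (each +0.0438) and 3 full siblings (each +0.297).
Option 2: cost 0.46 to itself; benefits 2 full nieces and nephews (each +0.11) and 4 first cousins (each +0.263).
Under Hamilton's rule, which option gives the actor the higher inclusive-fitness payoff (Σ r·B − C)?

Option 1

Option 1: r to an offspring = 0.5.
Option 1: r to a full sibling = 0.5.
Option 1: Σ r·B − C = (3·0.5·0.0438 + 3·0.5·0.297) − 0.18 = 0.3312.
Option 2: r to a full niece or nephew = 0.25.
Option 2: r to a first cousin = 0.125.
Option 2: Σ r·B − C = (2·0.25·0.11 + 4·0.125·0.263) − 0.46 = -0.2735.
Option 1 has the higher net inclusive-fitness payoff.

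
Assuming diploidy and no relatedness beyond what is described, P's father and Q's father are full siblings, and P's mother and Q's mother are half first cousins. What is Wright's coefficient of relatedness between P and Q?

Relatedness sums over independent paths through distinct common ancestors.
P and Q are related in two ways: first cousins through their fathers (r = 1/8) and half second cousins through their mothers (r = 1/64).
r = 1/8 + 1/64 = 9/64 = 0.140625.

0.140625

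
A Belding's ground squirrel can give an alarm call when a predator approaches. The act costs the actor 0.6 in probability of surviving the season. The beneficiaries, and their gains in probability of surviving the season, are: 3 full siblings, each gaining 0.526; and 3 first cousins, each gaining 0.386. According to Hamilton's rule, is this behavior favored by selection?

Hamilton's rule: the trait is favored when the sum of r·B over every recipient exceeds the actor's cost C.
r to a full sibling = 0.5 (full sibs share both parents — two paths of length 2: r = 2·(1/2)^2 = 1/2).
r to a first cousin = 1/8 (first cousins share one grandparent pair — two paths of length 4: r = 2·(1/2)^4 = 1/8).
Summing one r·B term per recipient: 3·0.5·0.526 + 3·0.125·0.386 = 0.93375.
0.93375 > 0.6: the indirect benefit exceeds the cost.

Yes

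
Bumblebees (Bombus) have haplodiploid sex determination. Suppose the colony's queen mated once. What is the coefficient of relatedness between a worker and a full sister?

0.75

Haplodiploid full sisters inherit their father's entire haploid genome identically (contributing 1/2) and on average half of their mother's contribution (1/2 · 1/2 = 1/4); r = 1/2 + 1/4 = 3/4.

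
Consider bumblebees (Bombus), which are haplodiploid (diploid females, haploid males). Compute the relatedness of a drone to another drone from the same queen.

0.5

Haploid brothers each carry a random half of the queen's diploid genome, so on average they share half: r = 1/2.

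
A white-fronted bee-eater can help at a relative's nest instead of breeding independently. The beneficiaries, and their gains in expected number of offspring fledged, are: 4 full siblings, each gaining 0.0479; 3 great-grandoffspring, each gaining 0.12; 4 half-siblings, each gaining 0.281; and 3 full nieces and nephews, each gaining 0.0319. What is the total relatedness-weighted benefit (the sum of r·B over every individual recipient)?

0.445725

r to a full sibling = 1/2 (full sibs share both parents — two paths of length 2: r = 2·(1/2)^2 = 1/2).
r to a great-grandoffspring = 1/8 (three parent–offspring links: r = (1/2)^3 = 1/8).
r to a half-sibling = 1/4 (half-sibs share one parent — one path of length 2: r = (1/2)^2 = 1/4).
r to a full niece or nephew = 0.25 (full aunt/uncle↔niece/nephew: two paths of length 3 through the shared grandparent pair: r = 2·(1/2)^3 = 1/4).
Summing one r·B term per recipient: 4·0.5·0.0479 + 3·0.125·0.12 + 4·0.25·0.281 + 3·0.25·0.0319 = 0.445725.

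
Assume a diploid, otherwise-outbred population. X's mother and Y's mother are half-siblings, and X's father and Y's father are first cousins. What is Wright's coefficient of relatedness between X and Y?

With two independent routes of shared ancestry, r is the sum of the two contributions.
X and Y are related in two ways: half first cousins through their mothers (r = 1/16) and second cousins through their fathers (r = 1/32).
r = 1/16 + 1/32 = 0.09375.

0.09375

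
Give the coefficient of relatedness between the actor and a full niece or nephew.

Each parent–offspring link contributes a factor of 1/2, and independent paths through distinct common ancestors add.
Full aunt/uncle↔niece/nephew: two paths of length 3 through the shared grandparent pair: r = 2·(1/2)^3 = 1/4.

0.25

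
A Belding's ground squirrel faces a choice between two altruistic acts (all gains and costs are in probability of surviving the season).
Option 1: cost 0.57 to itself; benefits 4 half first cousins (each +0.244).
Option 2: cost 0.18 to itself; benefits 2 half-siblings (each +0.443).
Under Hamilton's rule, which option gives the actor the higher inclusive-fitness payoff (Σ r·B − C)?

Option 1: r to a half first cousin = 0.0625.
Option 1: Σ r·B − C = (4·0.0625·0.244) − 0.57 = -0.509.
Option 2: r to a half-sibling = 0.25.
Option 2: Σ r·B − C = (2·0.25·0.443) − 0.18 = 0.0415.
Option 2 has the higher net inclusive-fitness payoff.

Option 2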